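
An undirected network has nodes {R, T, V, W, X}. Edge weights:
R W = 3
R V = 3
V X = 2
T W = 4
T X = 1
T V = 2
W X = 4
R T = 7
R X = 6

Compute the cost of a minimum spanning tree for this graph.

9

Kruskal: consider edges lightest-first.
T X (1): add — endpoints in different components.
T V (2): add — endpoints in different components.
V X (2): skip — X and V already connected.
R V (3): add — endpoints in different components.
R W (3): add — endpoints in different components.
MST edges: T X, T V, R V, R W; total weight 1+2+3+3 = 9.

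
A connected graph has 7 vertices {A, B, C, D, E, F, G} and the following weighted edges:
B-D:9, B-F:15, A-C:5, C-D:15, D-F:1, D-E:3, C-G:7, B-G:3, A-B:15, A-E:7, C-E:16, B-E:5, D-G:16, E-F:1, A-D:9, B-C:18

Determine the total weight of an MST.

22

Prim's algorithm from E:
Step 1: cheapest edge leaving the tree is E-F (1); add F.
Step 2: cheapest edge leaving the tree is D-F (1); add D.
Step 3: cheapest edge leaving the tree is B-E (5); add B.
Step 4: cheapest edge leaving the tree is B-G (3); add G.
Step 5: cheapest edge leaving the tree is A-E (7); add A.
Step 6: cheapest edge leaving the tree is A-C (5); add C.
MST edges: E-F, D-F, B-E, B-G, A-E, A-C; total weight 1+1+5+3+7+5 = 22.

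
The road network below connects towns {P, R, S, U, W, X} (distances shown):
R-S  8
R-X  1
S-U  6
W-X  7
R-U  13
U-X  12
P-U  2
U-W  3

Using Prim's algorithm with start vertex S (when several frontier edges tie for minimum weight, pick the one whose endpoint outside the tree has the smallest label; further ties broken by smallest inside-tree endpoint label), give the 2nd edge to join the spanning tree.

P-U

Prim's algorithm from S:
Step 1: frontier [S-U 6, R-S 8] → take S-U (6); add U.
Step 2: frontier [R-S 8, P-U 2, U-W 3, U-X 12, R-U 13] → take P-U (2); add P.
Step 3: frontier [R-S 8, U-W 3, U-X 12, R-U 13] → take U-W (3); add W.
Step 4: frontier [R-S 8, U-X 12, R-U 13, W-X 7] → take W-X (7); add X.
Step 5: frontier [R-S 8, R-U 13, R-X 1] → take R-X (1); add R.
The 2nd edge added is P-U.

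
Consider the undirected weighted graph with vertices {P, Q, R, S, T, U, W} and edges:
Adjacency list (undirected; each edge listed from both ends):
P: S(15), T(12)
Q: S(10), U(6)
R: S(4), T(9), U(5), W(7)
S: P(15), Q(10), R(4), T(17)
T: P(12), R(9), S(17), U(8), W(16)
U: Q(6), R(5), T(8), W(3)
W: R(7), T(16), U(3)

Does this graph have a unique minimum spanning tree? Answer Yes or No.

Kruskal: consider edges lightest-first.
U W (3): add. Components now {Q} {R} {S} {U,W} {T} {P}
R S (4): add. Components now {Q} {R,S} {U,W} {T} {P}
R U (5): add. Components now {Q} {R,S,U,W} {T} {P}
Q U (6): add. Components now {Q,R,S,U,W} {T} {P}
R W (7): skip — R and W already connected.
T U (8): add. Components now {Q,R,S,T,U,W} {P}
R T (9): skip — R and T already connected.
Q S (10): skip — Q and S already connected.
P T (12): add. Components now {P,Q,R,S,T,U,W}
Every non-tree edge has weight strictly greater than the heaviest edge on the tree path between its endpoints, so the MST is unique.

Yes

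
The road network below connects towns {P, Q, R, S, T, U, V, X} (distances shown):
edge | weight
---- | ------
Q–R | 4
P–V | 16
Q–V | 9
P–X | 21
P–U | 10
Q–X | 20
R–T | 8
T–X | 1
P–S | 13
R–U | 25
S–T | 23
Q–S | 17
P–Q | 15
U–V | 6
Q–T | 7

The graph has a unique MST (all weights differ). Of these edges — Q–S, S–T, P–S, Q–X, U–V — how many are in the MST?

2

Sort edges by weight, then run Kruskal:
T–X (1): add — endpoints in different components.
Q–R (4): add — endpoints in different components.
U–V (6): add — endpoints in different components.
Q–T (7): add — endpoints in different components.
R–T (8): skip — R and T already connected.
Q–V (9): add — endpoints in different components.
P–U (10): add — endpoints in different components.
P–S (13): add — endpoints in different components.
MST edge set: {T–X, Q–R, U–V, Q–T, Q–V, P–U, P–S}.
Of the listed edges, {P–S, U–V} are in the MST → 2.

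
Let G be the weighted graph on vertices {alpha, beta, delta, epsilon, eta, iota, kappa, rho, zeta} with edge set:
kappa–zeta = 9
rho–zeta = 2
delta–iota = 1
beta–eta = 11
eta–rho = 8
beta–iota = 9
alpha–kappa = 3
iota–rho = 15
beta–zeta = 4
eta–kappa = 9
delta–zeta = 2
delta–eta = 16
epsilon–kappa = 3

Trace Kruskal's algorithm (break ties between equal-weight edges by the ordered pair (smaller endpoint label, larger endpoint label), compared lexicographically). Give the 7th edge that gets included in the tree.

Sort edges by weight, then run Kruskal:
delta–iota (1): add — endpoints in different components.
delta–zeta (2): add — endpoints in different components.
rho–zeta (2): add — endpoints in different components.
alpha–kappa (3): add — endpoints in different components.
epsilon–kappa (3): add — endpoints in different components.
beta–zeta (4): add — endpoints in different components.
eta–rho (8): add — endpoints in different components.
beta–iota (9): skip — iota and beta already connected.
eta–kappa (9): add — endpoints in different components.
The 7th edge added is eta–rho.

eta-rho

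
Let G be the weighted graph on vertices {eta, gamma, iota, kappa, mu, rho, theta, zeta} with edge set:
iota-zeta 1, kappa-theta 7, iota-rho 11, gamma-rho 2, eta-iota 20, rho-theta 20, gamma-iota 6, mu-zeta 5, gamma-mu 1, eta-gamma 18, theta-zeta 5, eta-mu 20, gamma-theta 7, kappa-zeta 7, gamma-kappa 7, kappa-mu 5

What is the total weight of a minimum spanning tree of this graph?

37

Sort edges by weight, then run Kruskal:
gamma-mu (1): add — endpoints in different components.
iota-zeta (1): add — endpoints in different components.
gamma-rho (2): add — endpoints in different components.
kappa-mu (5): add — endpoints in different components.
mu-zeta (5): add — endpoints in different components.
theta-zeta (5): add — endpoints in different components.
gamma-iota (6): skip — gamma and iota already connected.
gamma-kappa (7): skip — kappa and gamma already connected.
gamma-theta (7): skip — gamma and theta already connected.
kappa-theta (7): skip — kappa and theta already connected.
kappa-zeta (7): skip — kappa and zeta already connected.
iota-rho (11): skip — rho and iota already connected.
eta-gamma (18): add — endpoints in different components.
MST edges: gamma-mu, iota-zeta, gamma-rho, kappa-mu, mu-zeta, theta-zeta, eta-gamma; total weight 1+1+2+5+5+5+18 = 37.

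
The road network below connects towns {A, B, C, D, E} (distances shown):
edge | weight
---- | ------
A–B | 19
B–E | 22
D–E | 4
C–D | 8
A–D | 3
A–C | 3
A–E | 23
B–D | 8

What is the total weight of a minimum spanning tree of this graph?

18

Prim, starting at D.
Step 1: frontier [A–D 3, D–E 4, B–D 8, C–D 8] → take A–D (3); add A.
Step 2: frontier [A–C 3, A–B 19, A–E 23, D–E 4, B–D 8, C–D 8] → take A–C (3); add C.
Step 3: frontier [A–B 19, A–E 23, D–E 4, B–D 8] → take D–E (4); add E.
Step 4: frontier [A–B 19, B–D 8, B–E 22] → take B–D (8); add B.
MST edges: A–D, A–C, D–E, B–D; total weight 3+3+4+8 = 18.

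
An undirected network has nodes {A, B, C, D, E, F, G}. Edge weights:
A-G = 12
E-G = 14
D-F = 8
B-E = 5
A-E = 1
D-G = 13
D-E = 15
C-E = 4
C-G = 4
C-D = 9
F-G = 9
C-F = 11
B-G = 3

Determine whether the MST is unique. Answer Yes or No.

No

Kruskal: consider edges lightest-first.
A-E (1): add. Components now {A,E} {B} {C} {D} {F} {G}
B-G (3): add. Components now {A,E} {B,G} {C} {D} {F}
C-E (4): add. Components now {A,C,E} {B,G} {D} {F}
C-G (4): add. Components now {A,B,C,E,G} {D} {F}
B-E (5): skip — B and E already connected.
D-F (8): add. Components now {A,B,C,E,G} {D,F}
C-D (9): add. Components now {A,B,C,D,E,F,G}
Non-tree edge F-G has weight 9, equal to the heaviest edge on its tree cycle — swapping gives another MST of the same weight. Not unique.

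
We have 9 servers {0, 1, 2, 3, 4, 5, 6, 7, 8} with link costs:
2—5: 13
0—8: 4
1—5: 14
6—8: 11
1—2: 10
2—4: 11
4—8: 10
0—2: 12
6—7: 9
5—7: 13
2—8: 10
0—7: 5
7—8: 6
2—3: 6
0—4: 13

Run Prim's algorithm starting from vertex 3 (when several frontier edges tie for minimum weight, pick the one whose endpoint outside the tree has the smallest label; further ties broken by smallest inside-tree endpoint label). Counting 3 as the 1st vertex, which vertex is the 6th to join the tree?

7

Prim, starting at 3.
Step 1: cheapest edge leaving the tree is 2—3 (6); add 2.
Step 2: cheapest edge leaving the tree is 1—2 (10); add 1.
Step 3: cheapest edge leaving the tree is 2—8 (10); add 8.
Step 4: cheapest edge leaving the tree is 0—8 (4); add 0.
Step 5: cheapest edge leaving the tree is 0—7 (5); add 7.
Step 6: cheapest edge leaving the tree is 6—7 (9); add 6.
Step 7: cheapest edge leaving the tree is 4—8 (10); add 4.
Step 8: cheapest edge leaving the tree is 2—5 (13); add 5.
Vertex order: 3, 2, 1, 8, 0, 7, 6, 4, 5. The 6th vertex is 7.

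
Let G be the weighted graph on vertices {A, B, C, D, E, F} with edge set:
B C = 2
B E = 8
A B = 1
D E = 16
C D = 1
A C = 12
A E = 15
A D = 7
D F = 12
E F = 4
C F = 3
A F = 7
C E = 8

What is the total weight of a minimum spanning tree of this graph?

11

Prim's algorithm from C:
Step 1: cheapest edge leaving the tree is C D (1); add D.
Step 2: cheapest edge leaving the tree is B C (2); add B.
Step 3: cheapest edge leaving the tree is A B (1); add A.
Step 4: cheapest edge leaving the tree is C F (3); add F.
Step 5: cheapest edge leaving the tree is E F (4); add E.
MST edges: C D, B C, A B, C F, E F; total weight 1+2+1+3+4 = 11.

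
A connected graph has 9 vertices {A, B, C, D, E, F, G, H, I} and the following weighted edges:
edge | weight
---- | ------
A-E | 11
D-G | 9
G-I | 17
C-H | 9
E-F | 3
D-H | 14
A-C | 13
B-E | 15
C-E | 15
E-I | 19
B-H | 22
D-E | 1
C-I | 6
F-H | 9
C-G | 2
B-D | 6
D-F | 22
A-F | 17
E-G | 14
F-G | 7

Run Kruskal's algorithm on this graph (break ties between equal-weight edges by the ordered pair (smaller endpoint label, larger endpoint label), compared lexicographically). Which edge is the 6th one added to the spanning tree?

Sort edges by weight, then run Kruskal:
D-E (1): add — endpoints in different components.
C-G (2): add — endpoints in different components.
E-F (3): add — endpoints in different components.
B-D (6): add — endpoints in different components.
C-I (6): add — endpoints in different components.
F-G (7): add — endpoints in different components.
C-H (9): add — endpoints in different components.
D-G (9): skip — D and G already connected.
F-H (9): skip — F and H already connected.
A-E (11): add — endpoints in different components.
The 6th edge added is F-G.

F-G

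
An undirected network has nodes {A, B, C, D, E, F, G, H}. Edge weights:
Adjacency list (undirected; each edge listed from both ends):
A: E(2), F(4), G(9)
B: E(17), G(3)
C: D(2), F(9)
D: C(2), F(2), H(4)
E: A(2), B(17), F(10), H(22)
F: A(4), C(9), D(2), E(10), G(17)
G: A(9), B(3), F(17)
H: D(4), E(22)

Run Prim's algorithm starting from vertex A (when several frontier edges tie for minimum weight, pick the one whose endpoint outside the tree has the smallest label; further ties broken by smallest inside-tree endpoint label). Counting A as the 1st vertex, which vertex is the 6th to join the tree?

H

Grow the tree from A using Prim:
Step 1: cheapest edge leaving the tree is A-E (2); add E.
Step 2: cheapest edge leaving the tree is A-F (4); add F.
Step 3: cheapest edge leaving the tree is D-F (2); add D.
Step 4: cheapest edge leaving the tree is C-D (2); add C.
Step 5: cheapest edge leaving the tree is D-H (4); add H.
Step 6: cheapest edge leaving the tree is A-G (9); add G.
Step 7: cheapest edge leaving the tree is B-G (3); add B.
Vertex order: A, E, F, D, C, H, G, B. The 6th vertex is H.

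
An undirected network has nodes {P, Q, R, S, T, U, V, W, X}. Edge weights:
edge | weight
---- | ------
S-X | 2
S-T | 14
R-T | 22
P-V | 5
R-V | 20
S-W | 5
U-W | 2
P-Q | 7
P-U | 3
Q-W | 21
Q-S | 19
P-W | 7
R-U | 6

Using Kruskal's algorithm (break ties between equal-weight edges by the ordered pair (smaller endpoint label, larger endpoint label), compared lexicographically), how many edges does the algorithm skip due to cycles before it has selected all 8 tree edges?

1

Kruskal: consider edges lightest-first.
S-X (2): add — endpoints in different components.
U-W (2): add — endpoints in different components.
P-U (3): add — endpoints in different components.
P-V (5): add — endpoints in different components.
S-W (5): add — endpoints in different components.
R-U (6): add — endpoints in different components.
P-Q (7): add — endpoints in different components.
P-W (7): skip — W and P already connected.
S-T (14): add — endpoints in different components.
Edges rejected before the tree was complete: 1.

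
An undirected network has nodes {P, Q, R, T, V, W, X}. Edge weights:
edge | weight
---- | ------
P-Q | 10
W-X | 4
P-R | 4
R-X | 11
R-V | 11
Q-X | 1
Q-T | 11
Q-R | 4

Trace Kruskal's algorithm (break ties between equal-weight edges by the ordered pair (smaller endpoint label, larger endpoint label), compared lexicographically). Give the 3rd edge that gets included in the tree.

Sort edges by weight, then run Kruskal:
Q-X (1): add. Components now {T} {V} {P} {Q,X} {W} {R}
P-R (4): add. Components now {T} {V} {P,R} {Q,X} {W}
Q-R (4): add. Components now {T} {V} {P,Q,R,X} {W}
W-X (4): add. Components now {T} {V} {P,Q,R,W,X}
P-Q (10): skip — P and Q already connected.
Q-T (11): add. Components now {P,Q,R,T,W,X} {V}
R-V (11): add. Components now {P,Q,R,T,V,W,X}
The 3rd edge added is Q-R.

Q-R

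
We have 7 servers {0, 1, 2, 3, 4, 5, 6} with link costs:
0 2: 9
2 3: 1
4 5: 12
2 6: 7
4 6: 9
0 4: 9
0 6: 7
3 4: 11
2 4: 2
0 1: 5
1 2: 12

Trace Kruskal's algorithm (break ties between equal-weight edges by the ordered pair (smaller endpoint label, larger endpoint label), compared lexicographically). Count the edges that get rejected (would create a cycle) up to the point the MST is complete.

5

Sort edges by weight, then run Kruskal:
2 3 (1): add. Components now {0} {1} {2,3} {4} {5} {6}
2 4 (2): add. Components now {0} {1} {2,3,4} {5} {6}
0 1 (5): add. Components now {0,1} {2,3,4} {5} {6}
0 6 (7): add. Components now {0,1,6} {2,3,4} {5}
2 6 (7): add. Components now {0,1,2,3,4,6} {5}
0 2 (9): skip — 0 and 2 already connected.
0 4 (9): skip — 0 and 4 already connected.
4 6 (9): skip — 4 and 6 already connected.
3 4 (11): skip — 3 and 4 already connected.
1 2 (12): skip — 1 and 2 already connected.
4 5 (12): add. Components now {0,1,2,3,4,5,6}
Edges rejected before the tree was complete: 5.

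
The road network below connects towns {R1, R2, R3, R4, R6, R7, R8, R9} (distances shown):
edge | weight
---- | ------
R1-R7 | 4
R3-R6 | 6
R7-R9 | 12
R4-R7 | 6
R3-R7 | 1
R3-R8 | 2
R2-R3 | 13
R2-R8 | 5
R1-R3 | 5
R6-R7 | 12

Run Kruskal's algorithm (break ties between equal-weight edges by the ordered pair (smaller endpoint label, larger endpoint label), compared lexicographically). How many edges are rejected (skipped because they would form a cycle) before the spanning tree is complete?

2

Sort edges by weight, then run Kruskal:
R3-R7 (1): add — endpoints in different components.
R3-R8 (2): add — endpoints in different components.
R1-R7 (4): add — endpoints in different components.
R1-R3 (5): skip — R1 and R3 already connected.
R2-R8 (5): add — endpoints in different components.
R3-R6 (6): add — endpoints in different components.
R4-R7 (6): add — endpoints in different components.
R6-R7 (12): skip — R7 and R6 already connected.
R7-R9 (12): add — endpoints in different components.
Edges rejected before the tree was complete: 2.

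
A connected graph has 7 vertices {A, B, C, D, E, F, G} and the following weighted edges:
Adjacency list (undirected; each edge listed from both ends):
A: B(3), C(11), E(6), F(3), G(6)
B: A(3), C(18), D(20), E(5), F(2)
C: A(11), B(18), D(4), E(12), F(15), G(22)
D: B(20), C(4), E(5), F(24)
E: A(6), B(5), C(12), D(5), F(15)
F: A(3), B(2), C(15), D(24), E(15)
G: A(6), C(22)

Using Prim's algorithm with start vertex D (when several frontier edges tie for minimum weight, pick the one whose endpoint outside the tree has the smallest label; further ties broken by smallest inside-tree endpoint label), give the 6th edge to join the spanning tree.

A-G

Grow the tree from D using Prim:
Step 1: cheapest edge leaving the tree is C–D (4); add C.
Step 2: cheapest edge leaving the tree is D–E (5); add E.
Step 3: cheapest edge leaving the tree is B–E (5); add B.
Step 4: cheapest edge leaving the tree is B–F (2); add F.
Step 5: cheapest edge leaving the tree is A–B (3); add A.
Step 6: cheapest edge leaving the tree is A–G (6); add G.
The 6th edge added is A–G.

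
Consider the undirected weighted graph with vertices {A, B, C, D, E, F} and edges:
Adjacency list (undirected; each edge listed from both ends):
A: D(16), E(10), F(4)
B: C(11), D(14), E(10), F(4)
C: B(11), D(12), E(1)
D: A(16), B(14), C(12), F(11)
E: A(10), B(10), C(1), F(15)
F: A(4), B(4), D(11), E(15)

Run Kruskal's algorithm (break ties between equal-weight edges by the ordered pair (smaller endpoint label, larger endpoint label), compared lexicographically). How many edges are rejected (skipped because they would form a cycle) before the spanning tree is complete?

2

Kruskal's algorithm — process edges by increasing weight (ties by edge label):
C-E (1): add. Components now {A} {B} {C,E} {D} {F}
A-F (4): add. Components now {A,F} {B} {C,E} {D}
B-F (4): add. Components now {A,B,F} {C,E} {D}
A-E (10): add. Components now {A,B,C,E,F} {D}
B-E (10): skip — B and E already connected.
B-C (11): skip — B and C already connected.
D-F (11): add. Components now {A,B,C,D,E,F}
Edges rejected before the tree was complete: 2.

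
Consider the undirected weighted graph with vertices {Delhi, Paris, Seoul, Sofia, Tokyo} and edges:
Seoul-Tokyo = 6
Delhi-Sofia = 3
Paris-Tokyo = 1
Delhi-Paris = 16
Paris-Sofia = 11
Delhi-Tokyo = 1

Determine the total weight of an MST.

Prim's algorithm from Paris:
Step 1: frontier [Paris-Tokyo 1, Paris-Sofia 11, Delhi-Paris 16] → take Paris-Tokyo (1); add Tokyo.
Step 2: frontier [Paris-Sofia 11, Delhi-Paris 16, Delhi-Tokyo 1, Seoul-Tokyo 6] → take Delhi-Tokyo (1); add Delhi.
Step 3: frontier [Delhi-Sofia 3, Paris-Sofia 11, Seoul-Tokyo 6] → take Delhi-Sofia (3); add Sofia.
Step 4: frontier [Seoul-Tokyo 6] → take Seoul-Tokyo (6); add Seoul.
MST edges: Paris-Tokyo, Delhi-Tokyo, Delhi-Sofia, Seoul-Tokyo; total weight 1+1+3+6 = 11.

11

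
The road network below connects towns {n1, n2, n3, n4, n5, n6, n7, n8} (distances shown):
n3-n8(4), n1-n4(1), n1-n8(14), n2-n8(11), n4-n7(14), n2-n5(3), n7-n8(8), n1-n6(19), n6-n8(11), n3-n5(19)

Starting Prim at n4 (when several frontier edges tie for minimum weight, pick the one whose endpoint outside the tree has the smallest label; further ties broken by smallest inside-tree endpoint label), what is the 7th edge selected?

n6-n8

Prim, starting at n4.
Step 1: frontier [n1-n4 1, n4-n7 14] → take n1-n4 (1); add n1.
Step 2: frontier [n1-n8 14, n1-n6 19, n4-n7 14] → take n4-n7 (14); add n7.
Step 3: frontier [n1-n8 14, n1-n6 19, n7-n8 8] → take n7-n8 (8); add n8.
Step 4: frontier [n1-n6 19, n3-n8 4, n2-n8 11, n6-n8 11] → take n3-n8 (4); add n3.
Step 5: frontier [n1-n6 19, n3-n5 19, n2-n8 11, n6-n8 11] → take n2-n8 (11); add n2.
Step 6: frontier [n1-n6 19, n2-n5 3, n3-n5 19, n6-n8 11] → take n2-n5 (3); add n5.
Step 7: frontier [n1-n6 19, n6-n8 11] → take n6-n8 (11); add n6.
The 7th edge added is n6-n8.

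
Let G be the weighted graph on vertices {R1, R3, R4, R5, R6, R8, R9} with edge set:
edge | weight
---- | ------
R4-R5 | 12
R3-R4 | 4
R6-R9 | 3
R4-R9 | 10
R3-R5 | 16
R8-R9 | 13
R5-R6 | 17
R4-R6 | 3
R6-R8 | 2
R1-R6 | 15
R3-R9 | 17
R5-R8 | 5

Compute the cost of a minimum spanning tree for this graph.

32

Prim's algorithm from R6:
Step 1: cheapest edge leaving the tree is R6-R8 (2); add R8.
Step 2: cheapest edge leaving the tree is R4-R6 (3); add R4.
Step 3: cheapest edge leaving the tree is R6-R9 (3); add R9.
Step 4: cheapest edge leaving the tree is R3-R4 (4); add R3.
Step 5: cheapest edge leaving the tree is R5-R8 (5); add R5.
Step 6: cheapest edge leaving the tree is R1-R6 (15); add R1.
MST edges: R6-R8, R4-R6, R6-R9, R3-R4, R5-R8, R1-R6; total weight 2+3+3+4+5+15 = 32.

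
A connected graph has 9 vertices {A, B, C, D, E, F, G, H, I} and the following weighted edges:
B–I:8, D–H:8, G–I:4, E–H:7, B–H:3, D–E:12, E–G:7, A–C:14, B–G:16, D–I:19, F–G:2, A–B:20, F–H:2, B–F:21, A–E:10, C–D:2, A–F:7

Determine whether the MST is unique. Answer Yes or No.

Kruskal's algorithm — process edges by increasing weight (ties by edge label):
C–D (2): add — endpoints in different components.
F–G (2): add — endpoints in different components.
F–H (2): add — endpoints in different components.
B–H (3): add — endpoints in different components.
G–I (4): add — endpoints in different components.
A–F (7): add — endpoints in different components.
E–G (7): add — endpoints in different components.
E–H (7): skip — E and H already connected.
B–I (8): skip — B and I already connected.
D–H (8): add — endpoints in different components.
Non-tree edge E–H has weight 7, equal to the heaviest edge on its tree cycle — swapping gives another MST of the same weight. Not unique.

No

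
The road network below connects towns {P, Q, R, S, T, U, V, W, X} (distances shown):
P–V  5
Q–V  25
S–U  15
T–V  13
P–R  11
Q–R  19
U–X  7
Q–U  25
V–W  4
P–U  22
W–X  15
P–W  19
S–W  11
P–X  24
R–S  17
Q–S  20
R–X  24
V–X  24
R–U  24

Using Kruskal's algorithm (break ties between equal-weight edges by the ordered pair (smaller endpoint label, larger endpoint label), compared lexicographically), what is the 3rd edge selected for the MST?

U-X

Kruskal's algorithm — process edges by increasing weight (ties by edge label):
V–W (4): add — endpoints in different components.
P–V (5): add — endpoints in different components.
U–X (7): add — endpoints in different components.
P–R (11): add — endpoints in different components.
S–W (11): add — endpoints in different components.
T–V (13): add — endpoints in different components.
S–U (15): add — endpoints in different components.
W–X (15): skip — X and W already connected.
R–S (17): skip — S and R already connected.
P–W (19): skip — W and P already connected.
Q–R (19): add — endpoints in different components.
The 3rd edge added is U–X.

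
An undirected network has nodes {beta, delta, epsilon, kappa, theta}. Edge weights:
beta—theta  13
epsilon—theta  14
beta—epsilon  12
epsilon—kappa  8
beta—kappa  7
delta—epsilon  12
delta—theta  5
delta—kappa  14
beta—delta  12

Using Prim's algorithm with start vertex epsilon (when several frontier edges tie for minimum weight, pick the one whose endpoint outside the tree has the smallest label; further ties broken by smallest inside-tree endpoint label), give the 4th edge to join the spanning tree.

delta-theta

Prim, starting at epsilon.
Step 1: frontier [epsilon—kappa 8, beta—epsilon 12, delta—epsilon 12, epsilon—theta 14] → take epsilon—kappa (8); add kappa.
Step 2: frontier [beta—epsilon 12, delta—epsilon 12, epsilon—theta 14, beta—kappa 7, delta—kappa 14] → take beta—kappa (7); add beta.
Step 3: frontier [beta—delta 12, beta—theta 13, delta—epsilon 12, epsilon—theta 14, delta—kappa 14] → take beta—delta (12); add delta.
Step 4: frontier [beta—theta 13, delta—theta 5, epsilon—theta 14] → take delta—theta (5); add theta.
The 4th edge added is delta—theta.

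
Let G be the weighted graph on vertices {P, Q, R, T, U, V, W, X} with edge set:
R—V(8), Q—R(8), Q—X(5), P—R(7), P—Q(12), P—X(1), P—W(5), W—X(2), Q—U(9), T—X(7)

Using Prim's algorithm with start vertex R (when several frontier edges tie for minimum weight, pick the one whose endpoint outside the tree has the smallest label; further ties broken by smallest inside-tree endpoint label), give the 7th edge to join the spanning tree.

Prim's algorithm from R:
Step 1: cheapest edge leaving the tree is P—R (7); add P.
Step 2: cheapest edge leaving the tree is P—X (1); add X.
Step 3: cheapest edge leaving the tree is W—X (2); add W.
Step 4: cheapest edge leaving the tree is Q—X (5); add Q.
Step 5: cheapest edge leaving the tree is T—X (7); add T.
Step 6: cheapest edge leaving the tree is R—V (8); add V.
Step 7: cheapest edge leaving the tree is Q—U (9); add U.
The 7th edge added is Q—U.

Q-U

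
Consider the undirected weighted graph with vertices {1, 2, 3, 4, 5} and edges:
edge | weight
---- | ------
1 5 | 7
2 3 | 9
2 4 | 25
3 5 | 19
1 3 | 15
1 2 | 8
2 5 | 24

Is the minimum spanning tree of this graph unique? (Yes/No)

Kruskal's algorithm — process edges by increasing weight (ties by edge label):
1 5 (7): add. Components now {1,5} {2} {3} {4}
1 2 (8): add. Components now {1,2,5} {3} {4}
2 3 (9): add. Components now {1,2,3,5} {4}
1 3 (15): skip — 1 and 3 already connected.
3 5 (19): skip — 3 and 5 already connected.
2 5 (24): skip — 2 and 5 already connected.
2 4 (25): add. Components now {1,2,3,4,5}
Every non-tree edge has weight strictly greater than the heaviest edge on the tree path between its endpoints, so the MST is unique.

Yes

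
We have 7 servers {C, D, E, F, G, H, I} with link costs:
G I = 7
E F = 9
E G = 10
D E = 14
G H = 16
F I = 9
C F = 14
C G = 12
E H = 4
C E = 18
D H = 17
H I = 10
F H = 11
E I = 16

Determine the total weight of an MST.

Prim's algorithm from H:
Step 1: frontier [E H 4, H I 10, F H 11, G H 16, D H 17] → take E H (4); add E.
Step 2: frontier [E F 9, E G 10, D E 14, E I 16, C E 18, H I 10, F H 11, G H 16, D H 17] → take E F (9); add F.
Step 3: frontier [E G 10, D E 14, E I 16, C E 18, F I 9, C F 14, H I 10, G H 16, D H 17] → take F I (9); add I.
Step 4: frontier [E G 10, D E 14, C E 18, C F 14, G H 16, D H 17, G I 7] → take G I (7); add G.
Step 5: frontier [D E 14, C E 18, C F 14, C G 12, D H 17] → take C G (12); add C.
Step 6: frontier [D E 14, D H 17] → take D E (14); add D.
MST edges: E H, E F, F I, G I, C G, D E; total weight 4+9+9+7+12+14 = 55.

55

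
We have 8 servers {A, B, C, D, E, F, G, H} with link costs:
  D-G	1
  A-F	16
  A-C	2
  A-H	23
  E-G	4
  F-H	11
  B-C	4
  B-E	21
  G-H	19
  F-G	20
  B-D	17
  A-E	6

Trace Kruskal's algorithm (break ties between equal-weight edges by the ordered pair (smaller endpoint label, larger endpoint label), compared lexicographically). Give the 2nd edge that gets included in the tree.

Kruskal: consider edges lightest-first.
D-G (1): add — endpoints in different components.
A-C (2): add — endpoints in different components.
B-C (4): add — endpoints in different components.
E-G (4): add — endpoints in different components.
A-E (6): add — endpoints in different components.
F-H (11): add — endpoints in different components.
A-F (16): add — endpoints in different components.
The 2nd edge added is A-C.

A-C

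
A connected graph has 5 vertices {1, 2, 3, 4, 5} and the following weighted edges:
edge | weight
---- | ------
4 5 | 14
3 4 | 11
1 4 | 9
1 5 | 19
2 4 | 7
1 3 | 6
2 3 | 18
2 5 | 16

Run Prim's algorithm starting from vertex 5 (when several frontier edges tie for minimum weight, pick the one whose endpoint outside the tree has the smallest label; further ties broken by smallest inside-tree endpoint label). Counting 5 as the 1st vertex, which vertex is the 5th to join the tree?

Prim, starting at 5.
Step 1: cheapest edge leaving the tree is 4 5 (14); add 4.
Step 2: cheapest edge leaving the tree is 2 4 (7); add 2.
Step 3: cheapest edge leaving the tree is 1 4 (9); add 1.
Step 4: cheapest edge leaving the tree is 1 3 (6); add 3.
Vertex order: 5, 4, 2, 1, 3. The 5th vertex is 3.

3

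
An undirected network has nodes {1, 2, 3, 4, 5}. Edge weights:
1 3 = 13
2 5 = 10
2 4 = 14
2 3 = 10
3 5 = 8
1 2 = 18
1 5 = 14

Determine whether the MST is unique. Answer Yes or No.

Kruskal's algorithm — process edges by increasing weight (ties by edge label):
3 5 (8): add. Components now {1} {2} {3,5} {4}
2 3 (10): add. Components now {1} {2,3,5} {4}
2 5 (10): skip — 2 and 5 already connected.
1 3 (13): add. Components now {1,2,3,5} {4}
1 5 (14): skip — 1 and 5 already connected.
2 4 (14): add. Components now {1,2,3,4,5}
Non-tree edge 2 5 has weight 10, equal to the heaviest edge on its tree cycle — swapping gives another MST of the same weight. Not unique.

No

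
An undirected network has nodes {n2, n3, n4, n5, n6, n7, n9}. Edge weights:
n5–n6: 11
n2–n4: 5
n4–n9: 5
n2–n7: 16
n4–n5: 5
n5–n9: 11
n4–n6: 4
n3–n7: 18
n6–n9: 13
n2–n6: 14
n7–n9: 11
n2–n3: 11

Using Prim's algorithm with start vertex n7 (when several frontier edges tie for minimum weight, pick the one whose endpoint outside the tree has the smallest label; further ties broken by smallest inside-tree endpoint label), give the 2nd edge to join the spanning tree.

Grow the tree from n7 using Prim:
Step 1: frontier [n7–n9 11, n2–n7 16, n3–n7 18] → take n7–n9 (11); add n9.
Step 2: frontier [n2–n7 16, n3–n7 18, n4–n9 5, n5–n9 11, n6–n9 13] → take n4–n9 (5); add n4.
Step 3: frontier [n4–n6 4, n2–n4 5, n4–n5 5, n2–n7 16, n3–n7 18, n5–n9 11, n6–n9 13] → take n4–n6 (4); add n6.
Step 4: frontier [n2–n4 5, n4–n5 5, n5–n6 11, n2–n6 14, n2–n7 16, n3–n7 18, n5–n9 11] → take n2–n4 (5); add n2.
Step 5: frontier [n2–n3 11, n4–n5 5, n5–n6 11, n3–n7 18, n5–n9 11] → take n4–n5 (5); add n5.
Step 6: frontier [n2–n3 11, n3–n7 18] → take n2–n3 (11); add n3.
The 2nd edge added is n4–n9.

n4-n9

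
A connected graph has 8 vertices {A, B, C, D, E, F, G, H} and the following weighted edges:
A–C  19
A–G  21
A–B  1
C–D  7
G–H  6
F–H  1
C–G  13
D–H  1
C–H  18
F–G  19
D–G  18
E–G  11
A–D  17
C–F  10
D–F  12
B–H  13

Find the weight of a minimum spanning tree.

Prim, starting at D.
Step 1: cheapest edge leaving the tree is D–H (1); add H.
Step 2: cheapest edge leaving the tree is F–H (1); add F.
Step 3: cheapest edge leaving the tree is G–H (6); add G.
Step 4: cheapest edge leaving the tree is C–D (7); add C.
Step 5: cheapest edge leaving the tree is E–G (11); add E.
Step 6: cheapest edge leaving the tree is B–H (13); add B.
Step 7: cheapest edge leaving the tree is A–B (1); add A.
MST edges: D–H, F–H, G–H, C–D, E–G, B–H, A–B; total weight 1+1+6+7+11+13+1 = 40.

40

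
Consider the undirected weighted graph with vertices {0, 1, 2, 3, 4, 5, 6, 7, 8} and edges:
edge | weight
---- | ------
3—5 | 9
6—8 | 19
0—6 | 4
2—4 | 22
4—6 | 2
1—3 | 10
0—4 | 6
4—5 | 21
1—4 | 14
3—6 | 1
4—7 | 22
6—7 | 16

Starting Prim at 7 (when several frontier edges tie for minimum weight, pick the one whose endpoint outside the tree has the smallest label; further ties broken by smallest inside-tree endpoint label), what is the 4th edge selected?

0-6

Prim, starting at 7.
Step 1: frontier [6—7 16, 4—7 22] → take 6—7 (16); add 6.
Step 2: frontier [3—6 1, 4—6 2, 0—6 4, 6—8 19, 4—7 22] → take 3—6 (1); add 3.
Step 3: frontier [3—5 9, 1—3 10, 4—6 2, 0—6 4, 6—8 19, 4—7 22] → take 4—6 (2); add 4.
Step 4: frontier [3—5 9, 1—3 10, 0—4 6, 1—4 14, 4—5 21, 2—4 22, 0—6 4, 6—8 19] → take 0—6 (4); add 0.
Step 5: frontier [3—5 9, 1—3 10, 1—4 14, 4—5 21, 2—4 22, 6—8 19] → take 3—5 (9); add 5.
Step 6: frontier [1—3 10, 1—4 14, 2—4 22, 6—8 19] → take 1—3 (10); add 1.
Step 7: frontier [2—4 22, 6—8 19] → take 6—8 (19); add 8.
Step 8: frontier [2—4 22] → take 2—4 (22); add 2.
The 4th edge added is 0—6.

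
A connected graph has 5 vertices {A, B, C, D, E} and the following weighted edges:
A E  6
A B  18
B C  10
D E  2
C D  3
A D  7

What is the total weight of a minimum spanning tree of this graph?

21

Prim's algorithm from C:
Step 1: cheapest edge leaving the tree is C D (3); add D.
Step 2: cheapest edge leaving the tree is D E (2); add E.
Step 3: cheapest edge leaving the tree is A E (6); add A.
Step 4: cheapest edge leaving the tree is B C (10); add B.
MST edges: C D, D E, A E, B C; total weight 3+2+6+10 = 21.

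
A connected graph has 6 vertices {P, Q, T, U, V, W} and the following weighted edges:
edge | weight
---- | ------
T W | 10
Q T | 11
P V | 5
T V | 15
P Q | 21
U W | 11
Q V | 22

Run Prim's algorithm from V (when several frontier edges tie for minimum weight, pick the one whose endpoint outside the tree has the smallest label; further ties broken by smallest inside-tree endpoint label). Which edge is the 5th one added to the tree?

Prim, starting at V.
Step 1: cheapest edge leaving the tree is P V (5); add P.
Step 2: cheapest edge leaving the tree is T V (15); add T.
Step 3: cheapest edge leaving the tree is T W (10); add W.
Step 4: cheapest edge leaving the tree is Q T (11); add Q.
Step 5: cheapest edge leaving the tree is U W (11); add U.
The 5th edge added is U W.

U-W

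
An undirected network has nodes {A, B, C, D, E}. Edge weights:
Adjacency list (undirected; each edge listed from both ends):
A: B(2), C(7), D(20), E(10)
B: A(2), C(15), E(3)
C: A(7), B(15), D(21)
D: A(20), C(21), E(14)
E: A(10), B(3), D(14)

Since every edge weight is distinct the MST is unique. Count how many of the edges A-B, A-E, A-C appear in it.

2

Kruskal's algorithm — process edges by increasing weight (ties by edge label):
A-B (2): add — endpoints in different components.
B-E (3): add — endpoints in different components.
A-C (7): add — endpoints in different components.
A-E (10): skip — A and E already connected.
D-E (14): add — endpoints in different components.
MST edge set: {A-B, B-E, A-C, D-E}.
Of the listed edges, {A-B, A-C} are in the MST → 2.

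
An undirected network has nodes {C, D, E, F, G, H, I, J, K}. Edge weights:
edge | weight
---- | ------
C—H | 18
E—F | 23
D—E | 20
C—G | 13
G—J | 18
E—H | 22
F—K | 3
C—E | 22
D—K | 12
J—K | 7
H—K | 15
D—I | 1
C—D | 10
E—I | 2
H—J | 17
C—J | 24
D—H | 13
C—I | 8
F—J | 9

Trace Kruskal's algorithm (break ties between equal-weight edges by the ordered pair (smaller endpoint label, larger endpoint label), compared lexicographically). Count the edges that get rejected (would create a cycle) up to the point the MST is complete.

Kruskal: consider edges lightest-first.
D—I (1): add — endpoints in different components.
E—I (2): add — endpoints in different components.
F—K (3): add — endpoints in different components.
J—K (7): add — endpoints in different components.
C—I (8): add — endpoints in different components.
F—J (9): skip — F and J already connected.
C—D (10): skip — C and D already connected.
D—K (12): add — endpoints in different components.
C—G (13): add — endpoints in different components.
D—H (13): add — endpoints in different components.
Edges rejected before the tree was complete: 2.

2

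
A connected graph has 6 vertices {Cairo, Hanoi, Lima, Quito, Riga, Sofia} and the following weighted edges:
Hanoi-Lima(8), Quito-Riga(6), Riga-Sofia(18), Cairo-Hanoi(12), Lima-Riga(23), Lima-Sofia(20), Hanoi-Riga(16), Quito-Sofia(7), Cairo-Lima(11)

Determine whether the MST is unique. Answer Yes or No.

Yes

Kruskal: consider edges lightest-first.
Quito-Riga (6): add. Components now {Hanoi} {Cairo} {Quito,Riga} {Lima} {Sofia}
Quito-Sofia (7): add. Components now {Hanoi} {Cairo} {Quito,Riga,Sofia} {Lima}
Hanoi-Lima (8): add. Components now {Hanoi,Lima} {Cairo} {Quito,Riga,Sofia}
Cairo-Lima (11): add. Components now {Cairo,Hanoi,Lima} {Quito,Riga,Sofia}
Cairo-Hanoi (12): skip — Hanoi and Cairo already connected.
Hanoi-Riga (16): add. Components now {Cairo,Hanoi,Lima,Quito,Riga,Sofia}
Every non-tree edge has weight strictly greater than the heaviest edge on the tree path between its endpoints, so the MST is unique.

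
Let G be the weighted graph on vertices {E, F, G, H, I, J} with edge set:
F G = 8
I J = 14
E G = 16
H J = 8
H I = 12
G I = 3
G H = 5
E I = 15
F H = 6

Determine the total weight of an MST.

37

Prim, starting at E.
Step 1: cheapest edge leaving the tree is E I (15); add I.
Step 2: cheapest edge leaving the tree is G I (3); add G.
Step 3: cheapest edge leaving the tree is G H (5); add H.
Step 4: cheapest edge leaving the tree is F H (6); add F.
Step 5: cheapest edge leaving the tree is H J (8); add J.
MST edges: E I, G I, G H, F H, H J; total weight 15+3+5+6+8 = 37.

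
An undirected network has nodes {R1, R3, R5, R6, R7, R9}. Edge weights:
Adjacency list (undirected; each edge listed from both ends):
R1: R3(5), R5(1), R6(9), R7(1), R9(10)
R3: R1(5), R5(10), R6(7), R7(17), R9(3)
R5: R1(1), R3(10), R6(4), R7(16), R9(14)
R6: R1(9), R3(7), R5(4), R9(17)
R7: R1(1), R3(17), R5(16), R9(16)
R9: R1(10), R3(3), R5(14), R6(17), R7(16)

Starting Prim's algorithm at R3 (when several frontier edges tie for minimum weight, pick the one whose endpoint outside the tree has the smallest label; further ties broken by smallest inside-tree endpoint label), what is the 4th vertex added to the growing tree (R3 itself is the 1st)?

Prim, starting at R3.
Step 1: frontier [R3 R9 3, R1 R3 5, R3 R6 7, R3 R5 10, R3 R7 17] → take R3 R9 (3); add R9.
Step 2: frontier [R1 R3 5, R3 R6 7, R3 R5 10, R3 R7 17, R1 R9 10, R5 R9 14, R7 R9 16, R6 R9 17] → take R1 R3 (5); add R1.
Step 3: frontier [R1 R5 1, R1 R7 1, R1 R6 9, R3 R6 7, R3 R5 10, R3 R7 17, R5 R9 14, R7 R9 16, R6 R9 17] → take R1 R5 (1); add R5.
Step 4: frontier [R1 R7 1, R1 R6 9, R3 R6 7, R3 R7 17, R5 R6 4, R5 R7 16, R7 R9 16, R6 R9 17] → take R1 R7 (1); add R7.
Step 5: frontier [R1 R6 9, R3 R6 7, R5 R6 4, R6 R9 17] → take R5 R6 (4); add R6.
Vertex order: R3, R9, R1, R5, R7, R6. The 4th vertex is R5.

R5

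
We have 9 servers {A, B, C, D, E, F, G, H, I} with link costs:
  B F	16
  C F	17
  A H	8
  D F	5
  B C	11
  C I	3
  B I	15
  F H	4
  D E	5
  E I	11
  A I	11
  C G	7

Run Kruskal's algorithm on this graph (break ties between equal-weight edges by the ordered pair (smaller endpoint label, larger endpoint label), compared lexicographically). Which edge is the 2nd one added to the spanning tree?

Sort edges by weight, then run Kruskal:
C I (3): add — endpoints in different components.
F H (4): add — endpoints in different components.
D E (5): add — endpoints in different components.
D F (5): add — endpoints in different components.
C G (7): add — endpoints in different components.
A H (8): add — endpoints in different components.
A I (11): add — endpoints in different components.
B C (11): add — endpoints in different components.
The 2nd edge added is F H.

F-H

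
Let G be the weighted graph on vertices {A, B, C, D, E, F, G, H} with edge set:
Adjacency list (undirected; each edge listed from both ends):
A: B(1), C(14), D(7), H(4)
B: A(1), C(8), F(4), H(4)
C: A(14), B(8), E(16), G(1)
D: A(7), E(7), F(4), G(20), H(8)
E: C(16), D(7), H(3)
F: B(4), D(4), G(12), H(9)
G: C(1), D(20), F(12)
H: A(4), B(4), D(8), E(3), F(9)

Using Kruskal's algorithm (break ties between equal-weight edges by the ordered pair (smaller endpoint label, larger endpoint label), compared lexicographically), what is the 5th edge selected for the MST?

B-F

Kruskal's algorithm — process edges by increasing weight (ties by edge label):
A–B (1): add — endpoints in different components.
C–G (1): add — endpoints in different components.
E–H (3): add — endpoints in different components.
A–H (4): add — endpoints in different components.
B–F (4): add — endpoints in different components.
B–H (4): skip — B and H already connected.
D–F (4): add — endpoints in different components.
A–D (7): skip — A and D already connected.
D–E (7): skip — D and E already connected.
B–C (8): add — endpoints in different components.
The 5th edge added is B–F.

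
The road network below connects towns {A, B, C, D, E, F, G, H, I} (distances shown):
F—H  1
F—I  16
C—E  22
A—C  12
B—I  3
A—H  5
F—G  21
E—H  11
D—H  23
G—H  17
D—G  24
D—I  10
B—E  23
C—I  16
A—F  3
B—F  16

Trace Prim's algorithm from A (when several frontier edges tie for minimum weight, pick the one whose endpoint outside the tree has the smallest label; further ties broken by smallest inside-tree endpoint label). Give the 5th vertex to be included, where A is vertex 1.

Grow the tree from A using Prim:
Step 1: cheapest edge leaving the tree is A—F (3); add F.
Step 2: cheapest edge leaving the tree is F—H (1); add H.
Step 3: cheapest edge leaving the tree is E—H (11); add E.
Step 4: cheapest edge leaving the tree is A—C (12); add C.
Step 5: cheapest edge leaving the tree is B—F (16); add B.
Step 6: cheapest edge leaving the tree is B—I (3); add I.
Step 7: cheapest edge leaving the tree is D—I (10); add D.
Step 8: cheapest edge leaving the tree is G—H (17); add G.
Vertex order: A, F, H, E, C, B, I, D, G. The 5th vertex is C.

C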